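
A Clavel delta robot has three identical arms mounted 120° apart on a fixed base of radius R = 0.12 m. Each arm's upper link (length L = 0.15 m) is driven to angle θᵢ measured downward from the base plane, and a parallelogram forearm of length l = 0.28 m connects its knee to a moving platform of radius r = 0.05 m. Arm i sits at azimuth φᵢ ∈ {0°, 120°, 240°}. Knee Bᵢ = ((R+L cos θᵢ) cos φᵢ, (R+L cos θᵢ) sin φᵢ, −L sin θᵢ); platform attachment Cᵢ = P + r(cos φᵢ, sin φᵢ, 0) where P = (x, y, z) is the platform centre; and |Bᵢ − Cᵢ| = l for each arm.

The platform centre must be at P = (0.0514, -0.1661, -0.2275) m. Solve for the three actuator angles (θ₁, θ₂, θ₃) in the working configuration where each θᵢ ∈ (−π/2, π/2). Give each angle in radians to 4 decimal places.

θ₁ = 0.4364, θ₂ = 1.3961, θ₃ = 0.0000

arm 1 (φ=0.0°): x'=0.0514, y'=-0.1661
  A cos θ + B sin θ = C:  0.0186·cos θ + -0.2275·sin θ = -0.0793
  γ=atan2(-0.2275,0.0186)=-1.4892;  ψ=arccos(-0.3474)=1.9256;  θ1=γ+ψ≈0.4364
φ2=120.0° → target in arm frame (-0.1695, 0.0385)
  A=0.2395, B=-0.2275, C=(l²−L²−A²−y'²−z²)/(2L)=-0.1824
  θ2 = atan2(B,A) + arccos(C/0.3304) = 1.3961
rotate P by −φ3: (0.1181, 0.1276, -0.2275)
  A cos θ + B sin θ = C:  -0.0481·cos θ + -0.2275·sin θ = -0.0482
  √(A²+B²)=0.2325;  θ3 = -1.7794+1.7794 ≈ 0.0000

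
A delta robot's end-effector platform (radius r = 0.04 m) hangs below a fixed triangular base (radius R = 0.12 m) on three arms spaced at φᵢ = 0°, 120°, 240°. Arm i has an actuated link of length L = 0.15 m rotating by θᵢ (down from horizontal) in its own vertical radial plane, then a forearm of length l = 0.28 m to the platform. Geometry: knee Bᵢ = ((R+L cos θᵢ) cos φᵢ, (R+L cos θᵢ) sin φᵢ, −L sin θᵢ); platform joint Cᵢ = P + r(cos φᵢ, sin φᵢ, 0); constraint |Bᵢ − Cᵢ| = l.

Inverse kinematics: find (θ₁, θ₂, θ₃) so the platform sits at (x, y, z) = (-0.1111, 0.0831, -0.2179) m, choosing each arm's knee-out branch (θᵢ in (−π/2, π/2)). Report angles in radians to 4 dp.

θ₁ = 1.1343, θ₂ = -0.2622, θ₃ = 0.6981

φ1=0.0° → target in arm frame (-0.1111, 0.0831)
  A=0.1911, B=-0.2179, C=(l²−L²−A²−y'²−z²)/(2L)=-0.1167
  √(A²+B²)=0.2898;  θ1 = -0.8508+1.9852 ≈ 1.1343
arm 2 (φ=120.0°): x'=0.1275, y'=0.0547
  A=-0.0475, B=-0.2179, C=(l²−L²−A²−y'²−z²)/(2L)=0.0106
  θ2 = atan2(B,A) + arccos(C/0.2230) = -0.2622
φ3=240.0° → target in arm frame (-0.0164, -0.1378)
  e−x'=0.0964;  (l²−L²−(e−x')²−y'²−z²)/2L = -0.0662
  θ3 = atan2(B,A) + arccos(C/0.2383) = 0.6981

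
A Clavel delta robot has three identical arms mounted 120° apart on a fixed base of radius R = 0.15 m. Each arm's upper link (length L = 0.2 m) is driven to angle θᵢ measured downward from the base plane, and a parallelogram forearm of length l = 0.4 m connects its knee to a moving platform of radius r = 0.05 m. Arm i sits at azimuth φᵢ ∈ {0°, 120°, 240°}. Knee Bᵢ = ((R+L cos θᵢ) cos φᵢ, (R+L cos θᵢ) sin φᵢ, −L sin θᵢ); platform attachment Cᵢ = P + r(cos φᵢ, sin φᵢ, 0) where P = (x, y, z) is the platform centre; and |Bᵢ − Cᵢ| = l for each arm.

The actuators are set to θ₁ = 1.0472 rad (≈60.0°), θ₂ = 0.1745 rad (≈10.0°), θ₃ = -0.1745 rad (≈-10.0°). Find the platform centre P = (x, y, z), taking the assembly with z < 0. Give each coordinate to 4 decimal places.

arm 1 at φ=0.0°: (R−r)+L cos θ1 = 0.2000;  O1 = (0.2000, 0.0000, -0.1732)
arm 2 at φ=120.0°: (R−r)+L cos θ2 = 0.2970;  O2 = (-0.1485, 0.2572, -0.0347)
φ3=240.0°: virtual centre (-0.1485, -0.2572, 0.0347), radius l
|O₂|²−|O₁|² = 0.0194;  |O₃|²−|O₁|² = 0.0194
plane₁₂: -0.6970x+0.5144y+0.2770z = 0.0194
det = 0.7170;  x = -0.0278+0.4970z,  y = 0.0000+0.1350z
sphere 1 gives Az²+Bz+C=0 with A=1.2653, B=0.1199, C=-0.0781;  B²−4AC=0.4096;  roots -0.3003, 0.2055;  negative root z = -0.3003
x = -0.1771, y = -0.0405

(-0.1771, -0.0405, -0.3003)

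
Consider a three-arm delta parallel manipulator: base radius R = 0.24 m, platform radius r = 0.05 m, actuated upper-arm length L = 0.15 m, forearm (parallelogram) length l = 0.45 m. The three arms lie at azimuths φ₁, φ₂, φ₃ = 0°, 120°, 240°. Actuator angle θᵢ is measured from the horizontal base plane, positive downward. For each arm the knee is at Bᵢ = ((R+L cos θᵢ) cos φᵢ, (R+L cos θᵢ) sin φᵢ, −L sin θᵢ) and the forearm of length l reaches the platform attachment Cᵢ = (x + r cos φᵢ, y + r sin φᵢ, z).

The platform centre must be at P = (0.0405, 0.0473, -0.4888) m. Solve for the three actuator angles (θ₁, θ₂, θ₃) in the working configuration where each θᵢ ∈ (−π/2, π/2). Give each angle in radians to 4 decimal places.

rotate P by −φ1: (0.0405, 0.0473, -0.4888)
  e−x'=0.1495;  (l²−L²−(e−x')²−y'²−z²)/2L = -0.2784
  θ1 = atan2(B,A) + arccos(C/0.5112) = 0.8727
rotate P by −φ2: (0.0207, -0.0587, -0.4888)
  A=0.1693, B=-0.4888, C=(l²−L²−A²−y'²−z²)/(2L)=-0.3034
  γ=atan2(-0.4888,0.1693)=-1.2374;  ψ=arccos(-0.5866)=2.1977;  θ2=γ+ψ≈0.9603
rotate P by −φ3: (-0.0612, 0.0114, -0.4888)
  e−x'=0.2512;  (l²−L²−(e−x')²−y'²−z²)/2L = -0.4072
  θ3 = atan2(B,A) + arccos(C/0.5496) = 1.3092

θ₁ = 0.8727, θ₂ = 0.9603, θ₃ = 1.3092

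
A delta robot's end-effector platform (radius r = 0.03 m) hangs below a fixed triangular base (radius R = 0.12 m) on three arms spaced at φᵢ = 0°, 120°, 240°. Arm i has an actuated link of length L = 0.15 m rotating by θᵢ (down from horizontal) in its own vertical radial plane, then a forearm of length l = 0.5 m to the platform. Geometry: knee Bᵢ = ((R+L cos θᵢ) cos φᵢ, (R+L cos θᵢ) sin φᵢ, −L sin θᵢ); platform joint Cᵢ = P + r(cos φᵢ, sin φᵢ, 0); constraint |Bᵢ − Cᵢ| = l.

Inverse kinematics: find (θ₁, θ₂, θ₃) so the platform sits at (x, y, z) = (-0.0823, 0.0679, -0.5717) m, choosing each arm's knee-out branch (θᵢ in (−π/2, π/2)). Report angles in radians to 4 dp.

arm 1 (φ=0.0°): x'=-0.0823, y'=0.0679
  e−x'=0.1723;  (l²−L²−(e−x')²−y'²−z²)/2L = -0.4455
  θ1 = atan2(B,A) + arccos(C/0.5971) = 1.1348
arm 2 (φ=120.0°): x'=0.1000, y'=0.0373
  e−x'=-0.0100;  (l²−L²−(e−x')²−y'²−z²)/2L = -0.3361
  γ=atan2(-0.5717,-0.0100)=-1.5882;  ψ=arccos(-0.5878)=2.1992;  θ2=γ+ψ≈0.6110
φ3=240.0° → target in arm frame (-0.0177, -0.1052)
  A=0.1077, B=-0.5717, C=(l²−L²−A²−y'²−z²)/(2L)=-0.4067
  √(A²+B²)=0.5817;  θ3 = -1.3847+2.3449 ≈ 0.9602

θ₁ = 1.1348, θ₂ = 0.6110, θ₃ = 0.9602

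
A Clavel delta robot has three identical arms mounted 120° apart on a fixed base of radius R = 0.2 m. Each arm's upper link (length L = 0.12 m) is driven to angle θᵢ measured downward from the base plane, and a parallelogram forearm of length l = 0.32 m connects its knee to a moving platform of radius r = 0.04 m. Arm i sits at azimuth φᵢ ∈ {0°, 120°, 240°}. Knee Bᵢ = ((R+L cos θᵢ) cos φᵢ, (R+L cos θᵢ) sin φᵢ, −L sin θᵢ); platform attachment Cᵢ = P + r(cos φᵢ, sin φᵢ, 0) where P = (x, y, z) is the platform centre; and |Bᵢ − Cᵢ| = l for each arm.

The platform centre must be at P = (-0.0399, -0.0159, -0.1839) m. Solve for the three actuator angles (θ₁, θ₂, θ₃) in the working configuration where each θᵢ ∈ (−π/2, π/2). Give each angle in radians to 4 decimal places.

arm 1 (φ=0.0°): x'=-0.0399, y'=-0.0159
  A=0.1999, B=-0.1839, C=(l²−L²−A²−y'²−z²)/(2L)=0.0582
  γ=atan2(-0.1839,0.1999)=-0.7437;  ψ=arccos(0.2143)=1.3549;  θ1=γ+ψ≈0.6111
φ2=120.0° → target in arm frame (0.0062, 0.0425)
  e−x'=0.1538;  (l²−L²−(e−x')²−y'²−z²)/2L = 0.1196
  √(A²+B²)=0.2397;  θ2 = -0.8742+1.0483 ≈ 0.1741
rotate P by −φ3: (0.0337, -0.0266, -0.1839)
  e−x'=0.1263;  (l²−L²−(e−x')²−y'²−z²)/2L = 0.1564
  θ3 = atan2(B,A) + arccos(C/0.2231) = -0.1749

θ₁ = 0.6111, θ₂ = 0.1741, θ₃ = -0.1749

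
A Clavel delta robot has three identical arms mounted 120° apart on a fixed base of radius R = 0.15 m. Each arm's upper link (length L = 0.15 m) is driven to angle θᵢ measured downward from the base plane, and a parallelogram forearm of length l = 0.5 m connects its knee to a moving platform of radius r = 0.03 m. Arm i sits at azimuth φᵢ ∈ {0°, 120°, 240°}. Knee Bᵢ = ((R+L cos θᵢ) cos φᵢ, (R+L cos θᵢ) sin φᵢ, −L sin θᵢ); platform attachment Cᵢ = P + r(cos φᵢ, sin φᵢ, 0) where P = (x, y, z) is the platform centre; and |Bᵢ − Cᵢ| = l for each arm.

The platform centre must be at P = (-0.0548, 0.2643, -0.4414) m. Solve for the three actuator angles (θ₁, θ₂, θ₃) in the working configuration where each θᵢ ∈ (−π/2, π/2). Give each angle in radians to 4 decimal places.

θ₁ = 0.8728, θ₂ = -0.3494, θ₃ = 1.3090

φ1=0.0° → target in arm frame (-0.0548, 0.2643)
  e−x'=0.1748;  (l²−L²−(e−x')²−y'²−z²)/2L = -0.2258
  √(A²+B²)=0.4748;  θ1 = -1.1937+2.0665 ≈ 0.8728
φ2=120.0° → target in arm frame (0.2563, -0.0847)
  A=-0.1363, B=-0.4414, C=(l²−L²−A²−y'²−z²)/(2L)=0.0231
  θ2 = atan2(B,A) + arccos(C/0.4620) = -0.3494
φ3=240.0° → target in arm frame (-0.2015, -0.1796)
  A=0.3215, B=-0.4414, C=(l²−L²−A²−y'²−z²)/(2L)=-0.3432
  θ3 = atan2(B,A) + arccos(C/0.5461) = 1.3090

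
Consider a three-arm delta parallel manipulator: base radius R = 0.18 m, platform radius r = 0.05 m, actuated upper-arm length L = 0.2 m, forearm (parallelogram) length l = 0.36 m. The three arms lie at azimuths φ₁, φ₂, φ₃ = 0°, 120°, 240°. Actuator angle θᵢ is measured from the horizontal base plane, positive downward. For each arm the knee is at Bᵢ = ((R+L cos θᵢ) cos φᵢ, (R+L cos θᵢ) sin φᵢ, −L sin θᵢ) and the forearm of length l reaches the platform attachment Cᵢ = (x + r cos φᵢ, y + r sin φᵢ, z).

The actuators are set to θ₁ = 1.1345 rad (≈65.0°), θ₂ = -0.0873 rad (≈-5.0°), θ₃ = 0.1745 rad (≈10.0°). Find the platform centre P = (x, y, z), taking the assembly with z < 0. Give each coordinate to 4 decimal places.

(-0.1421, 0.0210, -0.2261)

φ1=0.0°: virtual centre (0.2145, 0.0000, -0.1813), radius l
centre 2 = (0.3292·cos120.0°, 0.3292·sin120.0°, 0.0174) = (-0.1646, 0.2851, 0.0174)
centre 3 = (0.3270·cos240.0°, 0.3270·sin240.0°, -0.0347) = (-0.1635, -0.2832, -0.0347)
|centre ₂|²−|centre ₁|² = 0.0298;  |centre ₃|²−|centre ₁|² = 0.0292
[-0.7583 0.5703 0.3974]·P = 0.0298;  [-0.7560 -0.5663 0.2931]·P = 0.0292
det = 0.8605;  x = -0.0390+0.4558z,  y = 0.0004+-0.0909z
sphere 1 gives Az²+Bz+C=0 with A=1.2160, B=0.1314, C=-0.0325;  B²−4AC=0.1752;  roots -0.2261, 0.1181;  negative root z = -0.2261
x = -0.1421, y = 0.0210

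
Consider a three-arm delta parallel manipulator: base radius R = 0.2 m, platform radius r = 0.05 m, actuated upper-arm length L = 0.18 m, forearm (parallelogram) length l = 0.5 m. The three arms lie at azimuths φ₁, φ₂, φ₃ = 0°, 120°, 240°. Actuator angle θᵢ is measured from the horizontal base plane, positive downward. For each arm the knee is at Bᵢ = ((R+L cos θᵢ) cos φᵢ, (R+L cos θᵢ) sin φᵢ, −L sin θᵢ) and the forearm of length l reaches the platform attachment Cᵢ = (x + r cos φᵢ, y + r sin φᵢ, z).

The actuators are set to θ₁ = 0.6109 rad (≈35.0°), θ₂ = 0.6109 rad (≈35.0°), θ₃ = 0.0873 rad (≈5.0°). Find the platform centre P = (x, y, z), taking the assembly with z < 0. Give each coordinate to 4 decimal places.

(-0.0468, -0.0811, -0.4567)

φ1=0.0°: virtual centre (0.2974, 0.0000, -0.1032), radius l
arm 2 at φ=120.0°: (R−r)+L cos θ2 = 0.2974;  S2 = (-0.1487, 0.2576, -0.1032)
arm 3 at φ=240.0°: (R−r)+L cos θ3 = 0.3293;  S3 = (-0.1647, -0.2852, -0.0157)
eliminate P² terms by subtracting sphere 1 from 2 and 3
plane₁₂: -0.8923x+0.5152y+0.0000z = 0.0000
det = 0.9851;  x = -0.0050+0.0916z,  y = -0.0087+0.1586z
quadratic in z: (1.0335)z²+(0.1484)z+(-0.1478)=0, √Δ=0.7956 → z ∈ {-0.4567, 0.3131}; z = -0.4567 (taking z<0)
x = -0.0468, y = -0.0811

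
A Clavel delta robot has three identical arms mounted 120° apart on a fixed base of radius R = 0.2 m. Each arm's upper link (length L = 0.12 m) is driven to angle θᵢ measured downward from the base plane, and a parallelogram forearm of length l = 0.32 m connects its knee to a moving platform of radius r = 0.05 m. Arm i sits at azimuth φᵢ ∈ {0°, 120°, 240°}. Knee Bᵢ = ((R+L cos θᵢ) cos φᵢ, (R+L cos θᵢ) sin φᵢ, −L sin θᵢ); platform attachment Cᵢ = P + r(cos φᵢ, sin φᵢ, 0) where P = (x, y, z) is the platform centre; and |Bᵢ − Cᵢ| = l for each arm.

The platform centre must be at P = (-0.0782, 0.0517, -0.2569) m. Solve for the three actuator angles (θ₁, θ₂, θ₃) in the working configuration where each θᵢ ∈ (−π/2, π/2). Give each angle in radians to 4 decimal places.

rotate P by −φ1: (-0.0782, 0.0517, -0.2569)
  A cos θ + B sin θ = C:  0.2282·cos θ + -0.2569·sin θ = -0.1364
  θ1 = atan2(B,A) + arccos(C/0.3436) = 1.1346
φ2=120.0° → target in arm frame (0.0839, 0.0419)
  A=0.0661, B=-0.2569, C=(l²−L²−A²−y'²−z²)/(2L)=0.0662
  √(A²+B²)=0.2653;  θ2 = -1.3189+1.3188 ≈ -0.0001
φ3=240.0° → target in arm frame (-0.0057, -0.0936)
  A cos θ + B sin θ = C:  0.1557·cos θ + -0.2569·sin θ = -0.0458
  √(A²+B²)=0.3004;  θ3 = -1.0260+1.7238 ≈ 0.6978

θ₁ = 1.1346, θ₂ = -0.0001, θ₃ = 0.6978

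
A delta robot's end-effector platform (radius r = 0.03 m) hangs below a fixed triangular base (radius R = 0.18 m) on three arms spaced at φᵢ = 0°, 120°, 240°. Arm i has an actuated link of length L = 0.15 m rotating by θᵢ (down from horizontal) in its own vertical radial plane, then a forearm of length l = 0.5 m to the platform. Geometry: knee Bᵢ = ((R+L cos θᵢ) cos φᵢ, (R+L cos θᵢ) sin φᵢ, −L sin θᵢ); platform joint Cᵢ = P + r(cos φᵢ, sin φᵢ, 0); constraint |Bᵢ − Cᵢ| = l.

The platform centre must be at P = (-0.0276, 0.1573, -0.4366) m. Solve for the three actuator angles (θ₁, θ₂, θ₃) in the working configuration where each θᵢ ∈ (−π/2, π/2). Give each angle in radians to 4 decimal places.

θ₁ = 0.5240, θ₂ = -0.2617, θ₃ = 0.8730

rotate P by −φ1: (-0.0276, 0.1573, -0.4366)
  A cos θ + B sin θ = C:  0.1776·cos θ + -0.4366·sin θ = -0.0647
  √(A²+B²)=0.4713;  θ1 = -1.1845+1.7085 ≈ 0.5240
φ2=120.0° → target in arm frame (0.1500, -0.0547)
  e−x'=0.0000;  (l²−L²−(e−x')²−y'²−z²)/2L = 0.1129
  θ2 = atan2(B,A) + arccos(C/0.4366) = -0.2617
φ3=240.0° → target in arm frame (-0.1224, -0.1026)
  A cos θ + B sin θ = C:  0.2724·cos θ + -0.4366·sin θ = -0.1595
  √(A²+B²)=0.5146;  θ3 = -1.0129+1.8859 ≈ 0.8730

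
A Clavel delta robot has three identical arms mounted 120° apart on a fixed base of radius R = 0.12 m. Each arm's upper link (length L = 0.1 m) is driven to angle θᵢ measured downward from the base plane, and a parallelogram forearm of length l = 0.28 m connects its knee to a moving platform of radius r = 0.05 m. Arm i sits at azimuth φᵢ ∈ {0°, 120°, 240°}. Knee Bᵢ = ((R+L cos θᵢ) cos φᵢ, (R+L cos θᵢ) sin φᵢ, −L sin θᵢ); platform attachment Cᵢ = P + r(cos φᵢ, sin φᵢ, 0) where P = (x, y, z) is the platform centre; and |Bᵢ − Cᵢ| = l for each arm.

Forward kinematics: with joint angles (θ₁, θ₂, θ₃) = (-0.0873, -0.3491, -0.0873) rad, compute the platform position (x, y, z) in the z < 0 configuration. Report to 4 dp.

arm 1 at φ=0.0°: ρ1 = 0.1696;  S1 = (0.1696, 0.0000, 0.0087)
φ2=120.0°: virtual centre (-0.0820, 0.1420, 0.0342), radius l
φ3=240.0°: virtual centre (-0.0848, -0.1469, 0.0087), radius l
eliminate P² terms by subtracting sphere 1 from 2 and 3
linear system: -0.5032x+0.2840y = -0.0008−0.0510z; -0.5089x+-0.2938y = 0.0000−0.0000z
det = 0.2924;  x = 0.0008+0.0512z,  y = -0.0014+-0.0887z
quadratic in z: (1.0105)z²+(-0.0345)z+(-0.0498)=0, √Δ=0.4501 → z ∈ {-0.2056, 0.2398}; z = -0.2056 (taking z<0)
x = -0.0097, y = 0.0169

(-0.0097, 0.0169, -0.2056)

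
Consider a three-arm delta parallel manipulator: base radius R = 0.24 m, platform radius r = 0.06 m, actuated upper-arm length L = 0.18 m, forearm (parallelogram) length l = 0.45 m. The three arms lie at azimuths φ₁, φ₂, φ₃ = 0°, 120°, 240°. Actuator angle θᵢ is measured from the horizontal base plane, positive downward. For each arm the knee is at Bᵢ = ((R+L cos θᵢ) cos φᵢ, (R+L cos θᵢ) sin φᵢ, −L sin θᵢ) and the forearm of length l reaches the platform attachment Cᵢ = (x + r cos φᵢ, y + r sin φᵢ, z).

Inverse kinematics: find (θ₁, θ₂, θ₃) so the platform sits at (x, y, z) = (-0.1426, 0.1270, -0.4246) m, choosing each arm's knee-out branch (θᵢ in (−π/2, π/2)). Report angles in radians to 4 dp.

θ₁ = 1.3964, θ₂ = 0.0873, θ₃ = 1.0469

arm 1 (φ=0.0°): x'=-0.1426, y'=0.1270
  e−x'=0.3226;  (l²−L²−(e−x')²−y'²−z²)/2L = -0.3622
  √(A²+B²)=0.5333;  θ1 = -0.9211+2.3175 ≈ 1.3964
rotate P by −φ2: (0.1813, 0.0600, -0.4246)
  A=-0.0013, B=-0.4246, C=(l²−L²−A²−y'²−z²)/(2L)=-0.0383
  √(A²+B²)=0.4246;  θ2 = -1.5738+1.6611 ≈ 0.0873
rotate P by −φ3: (-0.0387, -0.1870, -0.4246)
  e−x'=0.2187;  (l²−L²−(e−x')²−y'²−z²)/2L = -0.2583
  γ=atan2(-0.4246,0.2187)=-1.0952;  ψ=arccos(-0.5407)=2.1421;  θ3=γ+ψ≈1.0469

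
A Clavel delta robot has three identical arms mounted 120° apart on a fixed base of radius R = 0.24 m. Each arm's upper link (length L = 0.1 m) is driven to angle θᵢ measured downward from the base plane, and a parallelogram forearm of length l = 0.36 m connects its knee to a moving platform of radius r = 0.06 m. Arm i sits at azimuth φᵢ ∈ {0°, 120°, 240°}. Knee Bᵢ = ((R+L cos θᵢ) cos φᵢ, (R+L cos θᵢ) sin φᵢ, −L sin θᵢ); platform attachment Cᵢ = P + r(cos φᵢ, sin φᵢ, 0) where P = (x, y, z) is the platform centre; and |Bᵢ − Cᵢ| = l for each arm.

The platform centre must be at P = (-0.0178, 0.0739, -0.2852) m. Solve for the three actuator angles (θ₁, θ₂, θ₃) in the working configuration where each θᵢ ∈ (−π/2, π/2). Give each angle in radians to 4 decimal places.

rotate P by −φ1: (-0.0178, 0.0739, -0.2852)
  e−x'=0.1978;  (l²−L²−(e−x')²−y'²−z²)/2L = -0.0316
  θ1 = atan2(B,A) + arccos(C/0.3471) = 0.6976
rotate P by −φ2: (0.0729, -0.0215, -0.2852)
  A cos θ + B sin θ = C:  0.1071·cos θ + -0.2852·sin θ = 0.1316
  θ2 = atan2(B,A) + arccos(C/0.3046) = -0.0876
φ3=240.0° → target in arm frame (-0.0551, -0.0524)
  A=0.2351, B=-0.2852, C=(l²−L²−A²−y'²−z²)/(2L)=-0.0988
  √(A²+B²)=0.3696;  θ3 = -0.8814+1.8413 ≈ 0.9599

θ₁ = 0.6976, θ₂ = -0.0876, θ₃ = 0.9599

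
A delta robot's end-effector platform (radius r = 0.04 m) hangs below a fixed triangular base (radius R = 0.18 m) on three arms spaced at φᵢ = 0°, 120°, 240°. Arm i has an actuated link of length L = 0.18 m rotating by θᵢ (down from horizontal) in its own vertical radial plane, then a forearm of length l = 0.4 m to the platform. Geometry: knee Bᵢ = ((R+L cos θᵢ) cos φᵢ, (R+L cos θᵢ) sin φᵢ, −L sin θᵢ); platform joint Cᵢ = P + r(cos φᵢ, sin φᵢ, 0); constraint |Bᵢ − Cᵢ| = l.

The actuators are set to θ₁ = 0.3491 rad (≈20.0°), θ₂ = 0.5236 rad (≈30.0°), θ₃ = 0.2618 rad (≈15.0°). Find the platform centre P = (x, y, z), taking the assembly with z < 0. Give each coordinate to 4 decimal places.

(0.0065, -0.0313, -0.3212)

arm 1 at φ=0.0°: (R−r)+L cos θ1 = 0.3091;  S1 = (0.3091, 0.0000, -0.0616)
φ2=120.0°: virtual centre (-0.1479, 0.2562, -0.0900), radius l
φ3=240.0°: virtual centre (-0.1569, -0.2718, -0.0466), radius l
|S₂|²−|S₁|² = -0.0037;  |S₃|²−|S₁|² = 0.0013
linear system: -0.9142x+0.5125y = -0.0037−-0.0569z; -0.9322x+-0.5436y = 0.0013−0.0300z
det = 0.9747;  x = 0.0014+-0.0160z,  y = -0.0048+0.0825z
sphere 1 gives Az²+Bz+C=0 with A=1.0071, B=0.1322, C=-0.0615;  B²−4AC=0.2651;  roots -0.3212, 0.1900;  negative root z = -0.3212
x = 0.0065, y = -0.0313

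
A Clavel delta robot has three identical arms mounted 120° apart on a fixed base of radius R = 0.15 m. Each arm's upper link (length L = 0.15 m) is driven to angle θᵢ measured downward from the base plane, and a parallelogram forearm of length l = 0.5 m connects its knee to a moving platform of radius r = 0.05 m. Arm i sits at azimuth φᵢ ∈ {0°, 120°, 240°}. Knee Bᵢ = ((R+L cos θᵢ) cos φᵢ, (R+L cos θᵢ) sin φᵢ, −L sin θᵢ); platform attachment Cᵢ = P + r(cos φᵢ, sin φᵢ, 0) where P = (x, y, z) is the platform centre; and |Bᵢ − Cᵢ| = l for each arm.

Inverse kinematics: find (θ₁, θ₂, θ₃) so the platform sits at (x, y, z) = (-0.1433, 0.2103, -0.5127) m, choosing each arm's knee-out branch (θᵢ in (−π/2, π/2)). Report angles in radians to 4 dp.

θ₁ = 1.3961, θ₂ = 0.0873, θ₃ = 1.3089

arm 1 (φ=0.0°): x'=-0.1433, y'=0.2103
  A cos θ + B sin θ = C:  0.2433·cos θ + -0.5127·sin θ = -0.4626
  θ1 = atan2(B,A) + arccos(C/0.5675) = 1.3961
arm 2 (φ=120.0°): x'=0.2538, y'=0.0190
  e−x'=-0.1538;  (l²−L²−(e−x')²−y'²−z²)/2L = -0.1979
  √(A²+B²)=0.5353;  θ2 = -1.8622+1.9495 ≈ 0.0873
φ3=240.0° → target in arm frame (-0.1105, -0.2293)
  A=0.2105, B=-0.5127, C=(l²−L²−A²−y'²−z²)/(2L)=-0.4407
  γ=atan2(-0.5127,0.2105)=-1.1813;  ψ=arccos(-0.7952)=2.4902;  θ3=γ+ψ≈1.3089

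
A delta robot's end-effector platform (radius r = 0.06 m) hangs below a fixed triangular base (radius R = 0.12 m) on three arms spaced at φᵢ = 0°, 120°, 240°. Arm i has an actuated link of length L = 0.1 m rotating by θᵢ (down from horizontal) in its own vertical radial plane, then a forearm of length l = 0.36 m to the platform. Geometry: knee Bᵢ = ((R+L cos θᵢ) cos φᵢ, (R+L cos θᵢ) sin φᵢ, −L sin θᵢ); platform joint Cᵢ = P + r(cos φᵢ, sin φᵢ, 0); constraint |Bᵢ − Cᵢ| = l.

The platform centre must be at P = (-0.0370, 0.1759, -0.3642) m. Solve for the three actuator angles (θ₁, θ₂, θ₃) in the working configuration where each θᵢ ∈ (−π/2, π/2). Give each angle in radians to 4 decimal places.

rotate P by −φ1: (-0.0370, 0.1759, -0.3642)
  e−x'=0.0970;  (l²−L²−(e−x')²−y'²−z²)/2L = -0.2670
  √(A²+B²)=0.3769;  θ1 = -1.3105+2.3579 ≈ 1.0474
arm 2 (φ=120.0°): x'=0.1708, y'=-0.0559
  A=-0.1108, B=-0.3642, C=(l²−L²−A²−y'²−z²)/(2L)=-0.1423
  √(A²+B²)=0.3807;  θ2 = -1.8662+1.9538 ≈ 0.0876
φ3=240.0° → target in arm frame (-0.1338, -0.1200)
  A cos θ + B sin θ = C:  0.1938·cos θ + -0.3642·sin θ = -0.3251
  θ3 = atan2(B,A) + arccos(C/0.4126) = 1.3965

θ₁ = 1.0474, θ₂ = 0.0876, θ₃ = 1.3965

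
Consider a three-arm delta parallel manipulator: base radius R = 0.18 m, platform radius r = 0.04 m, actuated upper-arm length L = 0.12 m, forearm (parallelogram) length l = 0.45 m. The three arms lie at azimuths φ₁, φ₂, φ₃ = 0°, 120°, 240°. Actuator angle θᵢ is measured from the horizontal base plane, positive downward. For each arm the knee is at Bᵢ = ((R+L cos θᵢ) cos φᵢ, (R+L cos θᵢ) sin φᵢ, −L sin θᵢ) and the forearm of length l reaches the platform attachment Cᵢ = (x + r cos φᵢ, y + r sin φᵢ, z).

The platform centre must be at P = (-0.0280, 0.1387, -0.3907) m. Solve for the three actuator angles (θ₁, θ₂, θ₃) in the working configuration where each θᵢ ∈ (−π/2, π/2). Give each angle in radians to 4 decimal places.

θ₁ = 0.5240, θ₂ = -0.3489, θ₃ = 0.8728

rotate P by −φ1: (-0.0280, 0.1387, -0.3907)
  A=0.1680, B=-0.3907, C=(l²−L²−A²−y'²−z²)/(2L)=-0.0500
  √(A²+B²)=0.4253;  θ1 = -1.1647+1.6887 ≈ 0.5240
φ2=120.0° → target in arm frame (0.1341, -0.0451)
  e−x'=0.0059;  (l²−L²−(e−x')²−y'²−z²)/2L = 0.1391
  γ=atan2(-0.3907,0.0059)=-1.5557;  ψ=arccos(0.3560)=1.2068;  θ2=γ+ψ≈-0.3489
arm 3 (φ=240.0°): x'=-0.1061, y'=-0.0936
  e−x'=0.2461;  (l²−L²−(e−x')²−y'²−z²)/2L = -0.1412
  γ=atan2(-0.3907,0.2461)=-1.0087;  ψ=arccos(-0.3057)=1.8815;  θ3=γ+ψ≈0.8728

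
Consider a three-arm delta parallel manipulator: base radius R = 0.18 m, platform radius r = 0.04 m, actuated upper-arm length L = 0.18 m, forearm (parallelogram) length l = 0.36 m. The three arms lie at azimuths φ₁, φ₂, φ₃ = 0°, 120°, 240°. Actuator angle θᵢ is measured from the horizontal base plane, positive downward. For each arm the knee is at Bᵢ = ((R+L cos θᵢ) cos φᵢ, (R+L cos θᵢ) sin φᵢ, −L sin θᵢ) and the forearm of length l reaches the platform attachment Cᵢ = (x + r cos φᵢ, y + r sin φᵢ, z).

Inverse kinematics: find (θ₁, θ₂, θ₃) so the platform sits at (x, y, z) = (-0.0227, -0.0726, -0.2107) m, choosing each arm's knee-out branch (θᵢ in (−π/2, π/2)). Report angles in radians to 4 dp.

arm 1 (φ=0.0°): x'=-0.0227, y'=-0.0726
  A cos θ + B sin θ = C:  0.1627·cos θ + -0.2107·sin θ = 0.0585
  θ1 = atan2(B,A) + arccos(C/0.2662) = 0.4360
arm 2 (φ=120.0°): x'=-0.0515, y'=0.0560
  e−x'=0.1915;  (l²−L²−(e−x')²−y'²−z²)/2L = 0.0361
  √(A²+B²)=0.2847;  θ2 = -0.8330+1.4437 ≈ 0.6107
rotate P by −φ3: (0.0742, 0.0166, -0.2107)
  e−x'=0.0658;  (l²−L²−(e−x')²−y'²−z²)/2L = 0.1339
  θ3 = atan2(B,A) + arccos(C/0.2207) = -0.3492

θ₁ = 0.4360, θ₂ = 0.6107, θ₃ = -0.3492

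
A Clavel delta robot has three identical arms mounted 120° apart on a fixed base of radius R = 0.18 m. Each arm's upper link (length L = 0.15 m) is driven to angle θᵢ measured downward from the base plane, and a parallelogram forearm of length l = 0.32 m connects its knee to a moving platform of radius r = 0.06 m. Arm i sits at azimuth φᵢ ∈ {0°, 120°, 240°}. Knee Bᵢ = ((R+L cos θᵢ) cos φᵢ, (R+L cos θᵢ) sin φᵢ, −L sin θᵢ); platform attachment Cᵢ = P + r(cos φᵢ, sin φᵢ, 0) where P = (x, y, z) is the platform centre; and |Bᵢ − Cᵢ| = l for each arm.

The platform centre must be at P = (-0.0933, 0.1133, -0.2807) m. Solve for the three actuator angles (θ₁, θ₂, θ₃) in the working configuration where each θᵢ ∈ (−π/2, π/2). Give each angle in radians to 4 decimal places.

θ₁ = 1.2215, θ₂ = -0.0870, θ₃ = 1.0470

φ1=0.0° → target in arm frame (-0.0933, 0.1133)
  A cos θ + B sin θ = C:  0.2133·cos θ + -0.2807·sin θ = -0.1908
  γ=atan2(-0.2807,0.2133)=-0.9210;  ψ=arccos(-0.5411)=2.1425;  θ1=γ+ψ≈1.2215
rotate P by −φ2: (0.1448, 0.0242, -0.2807)
  A=-0.0248, B=-0.2807, C=(l²−L²−A²−y'²−z²)/(2L)=-0.0003
  √(A²+B²)=0.2818;  θ2 = -1.6588+1.5719 ≈ -0.0870
φ3=240.0° → target in arm frame (-0.0515, -0.1375)
  A=0.1715, B=-0.2807, C=(l²−L²−A²−y'²−z²)/(2L)=-0.1573
  γ=atan2(-0.2807,0.1715)=-1.0224;  ψ=arccos(-0.4782)=2.0694;  θ3=γ+ψ≈1.0470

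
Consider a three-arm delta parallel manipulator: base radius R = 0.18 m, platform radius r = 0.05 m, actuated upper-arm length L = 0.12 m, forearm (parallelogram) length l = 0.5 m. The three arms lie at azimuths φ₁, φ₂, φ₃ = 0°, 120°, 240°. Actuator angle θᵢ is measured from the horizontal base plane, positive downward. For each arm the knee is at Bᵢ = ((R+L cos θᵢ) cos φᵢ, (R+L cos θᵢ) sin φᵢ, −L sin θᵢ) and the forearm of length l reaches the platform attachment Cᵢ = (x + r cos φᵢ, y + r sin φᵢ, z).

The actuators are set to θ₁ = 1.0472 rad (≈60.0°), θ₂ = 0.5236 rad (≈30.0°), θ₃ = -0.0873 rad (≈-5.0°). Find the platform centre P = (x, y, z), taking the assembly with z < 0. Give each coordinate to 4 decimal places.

φ1=0.0°: virtual centre (0.1900, 0.0000, -0.1039), radius l
O2 = (0.2339·cos120.0°, 0.2339·sin120.0°, -0.0600) = (-0.1170, 0.2026, -0.0600)
φ3=240.0°: virtual centre (-0.1248, -0.2161, 0.0105), radius l
subtract pairs → two planes through P
[-0.6139 0.4052 0.0878]·P = 0.0114;  [-0.6295 -0.4322 0.2288]·P = 0.0155
Cramer: x(z) = -0.0215+0.2511z;  y(z) = -0.0044+0.1636z
sphere 1 gives Az²+Bz+C=0 with A=1.0898, B=0.1002, C=-0.1944;  B²−4AC=0.8576;  roots -0.4708, 0.3789;  negative root z = -0.4708
x = -0.1397, y = -0.0815

(-0.1397, -0.0815, -0.4708)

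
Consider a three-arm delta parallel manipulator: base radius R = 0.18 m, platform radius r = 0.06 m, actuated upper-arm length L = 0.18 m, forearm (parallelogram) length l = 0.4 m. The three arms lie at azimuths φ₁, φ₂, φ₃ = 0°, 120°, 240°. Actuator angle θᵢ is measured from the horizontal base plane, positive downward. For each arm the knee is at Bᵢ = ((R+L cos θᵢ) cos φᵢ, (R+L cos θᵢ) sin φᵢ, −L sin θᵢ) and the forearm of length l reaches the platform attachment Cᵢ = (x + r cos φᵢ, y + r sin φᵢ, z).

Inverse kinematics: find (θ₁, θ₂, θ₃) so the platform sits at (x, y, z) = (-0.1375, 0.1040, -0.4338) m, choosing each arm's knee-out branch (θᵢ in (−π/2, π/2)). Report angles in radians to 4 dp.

φ1=0.0° → target in arm frame (-0.1375, 0.1040)
  e−x'=0.2575;  (l²−L²−(e−x')²−y'²−z²)/2L = -0.3825
  θ1 = atan2(B,A) + arccos(C/0.5045) = 1.3963
arm 2 (φ=120.0°): x'=0.1588, y'=0.0671
  A cos θ + B sin θ = C:  -0.0388·cos θ + -0.4338·sin θ = -0.1850
  θ2 = atan2(B,A) + arccos(C/0.4355) = 0.3494
arm 3 (φ=240.0°): x'=-0.0213, y'=-0.1711
  A cos θ + B sin θ = C:  0.1413·cos θ + -0.4338·sin θ = -0.3051
  θ3 = atan2(B,A) + arccos(C/0.4562) = 1.0473

θ₁ = 1.3963, θ₂ = 0.3494, θ₃ = 1.0473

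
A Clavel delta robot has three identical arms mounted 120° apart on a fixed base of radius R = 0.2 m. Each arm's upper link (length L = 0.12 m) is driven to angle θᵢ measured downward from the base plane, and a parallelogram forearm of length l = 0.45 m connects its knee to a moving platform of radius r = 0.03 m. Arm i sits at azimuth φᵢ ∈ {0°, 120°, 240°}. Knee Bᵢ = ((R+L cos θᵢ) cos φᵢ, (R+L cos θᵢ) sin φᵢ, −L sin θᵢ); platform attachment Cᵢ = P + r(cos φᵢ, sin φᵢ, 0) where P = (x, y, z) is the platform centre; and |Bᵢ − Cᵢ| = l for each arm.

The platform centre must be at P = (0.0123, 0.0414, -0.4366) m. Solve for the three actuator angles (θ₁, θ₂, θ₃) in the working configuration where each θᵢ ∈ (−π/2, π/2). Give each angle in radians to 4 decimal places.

arm 1 (φ=0.0°): x'=0.0123, y'=0.0414
  A cos θ + B sin θ = C:  0.1577·cos θ + -0.4366·sin θ = -0.1213
  θ1 = atan2(B,A) + arccos(C/0.4642) = 0.6109
rotate P by −φ2: (0.0297, -0.0314, -0.4366)
  A=0.1403, B=-0.4366, C=(l²−L²−A²−y'²−z²)/(2L)=-0.0966
  γ=atan2(-0.4366,0.1403)=-1.2599;  ψ=arccos(-0.2107)=1.7830;  θ2=γ+ψ≈0.5232
φ3=240.0° → target in arm frame (-0.0420, -0.0100)
  A=0.2120, B=-0.4366, C=(l²−L²−A²−y'²−z²)/(2L)=-0.1982
  √(A²+B²)=0.4854;  θ3 = -1.1188+1.9914 ≈ 0.8727

θ₁ = 0.6109, θ₂ = 0.5232, θ₃ = 0.8727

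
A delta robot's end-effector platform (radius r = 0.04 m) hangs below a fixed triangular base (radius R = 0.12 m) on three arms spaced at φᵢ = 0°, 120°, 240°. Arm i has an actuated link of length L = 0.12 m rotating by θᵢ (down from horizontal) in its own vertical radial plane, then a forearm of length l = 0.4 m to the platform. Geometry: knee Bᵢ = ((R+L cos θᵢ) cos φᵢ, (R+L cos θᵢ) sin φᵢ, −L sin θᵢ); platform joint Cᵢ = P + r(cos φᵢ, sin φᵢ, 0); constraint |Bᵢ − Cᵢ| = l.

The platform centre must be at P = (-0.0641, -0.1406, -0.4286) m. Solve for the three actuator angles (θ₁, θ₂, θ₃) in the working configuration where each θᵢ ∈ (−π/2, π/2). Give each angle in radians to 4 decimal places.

θ₁ = 1.1347, θ₂ = 1.2217, θ₃ = 0.2621

φ1=0.0° → target in arm frame (-0.0641, -0.1406)
  A=0.1441, B=-0.4286, C=(l²−L²−A²−y'²−z²)/(2L)=-0.3276
  θ1 = atan2(B,A) + arccos(C/0.4522) = 1.1347
arm 2 (φ=120.0°): x'=-0.0897, y'=0.1258
  e−x'=0.1697;  (l²−L²−(e−x')²−y'²−z²)/2L = -0.3447
  θ2 = atan2(B,A) + arccos(C/0.4610) = 1.2217
arm 3 (φ=240.0°): x'=0.1538, y'=0.0148
  e−x'=-0.0738;  (l²−L²−(e−x')²−y'²−z²)/2L = -0.1824
  θ3 = atan2(B,A) + arccos(C/0.4349) = 0.2621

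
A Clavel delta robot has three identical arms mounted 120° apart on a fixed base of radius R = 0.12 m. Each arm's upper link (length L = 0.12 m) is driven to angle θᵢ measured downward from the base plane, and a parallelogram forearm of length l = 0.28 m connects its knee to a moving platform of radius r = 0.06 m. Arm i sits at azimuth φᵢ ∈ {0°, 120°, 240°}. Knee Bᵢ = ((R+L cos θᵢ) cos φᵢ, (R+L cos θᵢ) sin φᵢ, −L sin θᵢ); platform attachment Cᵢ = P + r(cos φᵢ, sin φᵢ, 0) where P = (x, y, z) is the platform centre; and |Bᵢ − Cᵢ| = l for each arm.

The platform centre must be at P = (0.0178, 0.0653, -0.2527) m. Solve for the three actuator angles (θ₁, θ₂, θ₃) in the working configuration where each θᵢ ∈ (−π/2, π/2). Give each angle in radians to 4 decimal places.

θ₁ = 0.2616, θ₂ = 0.0870, θ₃ = 0.6977

arm 1 (φ=0.0°): x'=0.0178, y'=0.0653
  A=0.0422, B=-0.2527, C=(l²−L²−A²−y'²−z²)/(2L)=-0.0246
  θ1 = atan2(B,A) + arccos(C/0.2562) = 0.2616
arm 2 (φ=120.0°): x'=0.0477, y'=-0.0481
  e−x'=0.0123;  (l²−L²−(e−x')²−y'²−z²)/2L = -0.0097
  θ2 = atan2(B,A) + arccos(C/0.2530) = 0.0870
φ3=240.0° → target in arm frame (-0.0655, -0.0172)
  A=0.1255, B=-0.2527, C=(l²−L²−A²−y'²−z²)/(2L)=-0.0662
  √(A²+B²)=0.2821;  θ3 = -1.1100+1.8077 ≈ 0.6977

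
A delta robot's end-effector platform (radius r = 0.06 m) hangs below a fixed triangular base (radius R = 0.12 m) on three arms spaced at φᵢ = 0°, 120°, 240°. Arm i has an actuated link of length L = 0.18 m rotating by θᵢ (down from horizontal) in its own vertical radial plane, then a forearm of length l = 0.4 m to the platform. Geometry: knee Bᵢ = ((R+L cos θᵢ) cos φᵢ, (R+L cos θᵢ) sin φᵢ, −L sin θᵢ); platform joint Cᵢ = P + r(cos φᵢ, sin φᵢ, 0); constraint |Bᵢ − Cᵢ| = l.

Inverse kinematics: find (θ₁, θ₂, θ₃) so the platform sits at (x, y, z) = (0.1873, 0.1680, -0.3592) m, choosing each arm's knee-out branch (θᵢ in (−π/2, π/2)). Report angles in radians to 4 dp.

arm 1 (φ=0.0°): x'=0.1873, y'=0.1680
  e−x'=-0.1273;  (l²−L²−(e−x')²−y'²−z²)/2L = -0.1274
  θ1 = atan2(B,A) + arccos(C/0.3811) = 0.0002
arm 2 (φ=120.0°): x'=0.0518, y'=-0.2462
  A cos θ + B sin θ = C:  0.0082·cos θ + -0.3592·sin θ = -0.1725
  γ=atan2(-0.3592,0.0082)=-1.5481;  ψ=arccos(-0.4802)=2.0717;  θ2=γ+ψ≈0.5236
arm 3 (φ=240.0°): x'=-0.2391, y'=0.0782
  A=0.2991, B=-0.3592, C=(l²−L²−A²−y'²−z²)/(2L)=-0.2695
  γ=atan2(-0.3592,0.2991)=-0.8764;  ψ=arccos(-0.5766)=2.1853;  θ3=γ+ψ≈1.3090

θ₁ = 0.0002, θ₂ = 0.5236, θ₃ = 1.3090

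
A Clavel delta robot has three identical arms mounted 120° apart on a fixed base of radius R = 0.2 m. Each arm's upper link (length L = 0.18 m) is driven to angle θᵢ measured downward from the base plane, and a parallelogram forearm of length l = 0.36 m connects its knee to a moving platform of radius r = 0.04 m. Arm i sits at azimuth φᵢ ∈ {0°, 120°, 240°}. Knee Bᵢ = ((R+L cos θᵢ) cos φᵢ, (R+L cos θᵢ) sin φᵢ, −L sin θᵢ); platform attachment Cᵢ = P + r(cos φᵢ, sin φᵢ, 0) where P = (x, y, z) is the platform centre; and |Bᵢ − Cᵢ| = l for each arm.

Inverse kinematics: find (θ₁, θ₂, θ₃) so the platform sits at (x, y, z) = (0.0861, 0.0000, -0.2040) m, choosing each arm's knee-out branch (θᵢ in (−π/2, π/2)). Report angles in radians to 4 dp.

φ1=0.0° → target in arm frame (0.0861, 0.0000)
  A cos θ + B sin θ = C:  0.0739·cos θ + -0.2040·sin θ = 0.1392
  θ1 = atan2(B,A) + arccos(C/0.2170) = -0.3492
arm 2 (φ=120.0°): x'=-0.0430, y'=-0.0746
  A=0.2030, B=-0.2040, C=(l²−L²−A²−y'²−z²)/(2L)=0.0244
  θ2 = atan2(B,A) + arccos(C/0.2878) = 0.6981
rotate P by −φ3: (-0.0431, 0.0746, -0.2040)
  A=0.2031, B=-0.2040, C=(l²−L²−A²−y'²−z²)/(2L)=0.0244
  θ3 = atan2(B,A) + arccos(C/0.2878) = 0.6981

θ₁ = -0.3492, θ₂ = 0.6981, θ₃ = 0.6981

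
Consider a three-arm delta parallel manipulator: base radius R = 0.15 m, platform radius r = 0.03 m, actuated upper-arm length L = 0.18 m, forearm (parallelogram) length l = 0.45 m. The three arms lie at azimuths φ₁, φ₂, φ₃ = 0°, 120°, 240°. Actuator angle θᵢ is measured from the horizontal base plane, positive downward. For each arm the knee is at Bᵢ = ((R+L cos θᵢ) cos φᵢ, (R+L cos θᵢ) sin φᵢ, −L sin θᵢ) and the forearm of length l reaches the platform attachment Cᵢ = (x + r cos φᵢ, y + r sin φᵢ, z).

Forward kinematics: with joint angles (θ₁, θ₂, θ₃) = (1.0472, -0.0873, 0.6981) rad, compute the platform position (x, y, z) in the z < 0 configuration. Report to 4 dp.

φ1=0.0°: virtual centre (0.2100, 0.0000, -0.1559), radius l
S2 = (0.2993·cos120.0°, 0.2993·sin120.0°, 0.0157) = (-0.1497, 0.2592, 0.0157)
φ3=240.0°: virtual centre (-0.1289, -0.2233, -0.1157), radius l
|S₂|²−|S₁|² = 0.0214;  |S₃|²−|S₁|² = 0.0115
linear system: -0.7193x+0.5184y = 0.0214−0.3432z; -0.6779x+-0.4467y = 0.0115−0.0804z
det = 0.6727;  x = -0.0231+0.2898z,  y = 0.0093+-0.2598z
quadratic in z: (1.1515)z²+(0.1718)z+(-0.1238)=0, √Δ=0.7744 → z ∈ {-0.4109, 0.2616}; z = -0.4109 (taking z<0)
x = -0.1422, y = 0.1161

(-0.1422, 0.1161, -0.4109)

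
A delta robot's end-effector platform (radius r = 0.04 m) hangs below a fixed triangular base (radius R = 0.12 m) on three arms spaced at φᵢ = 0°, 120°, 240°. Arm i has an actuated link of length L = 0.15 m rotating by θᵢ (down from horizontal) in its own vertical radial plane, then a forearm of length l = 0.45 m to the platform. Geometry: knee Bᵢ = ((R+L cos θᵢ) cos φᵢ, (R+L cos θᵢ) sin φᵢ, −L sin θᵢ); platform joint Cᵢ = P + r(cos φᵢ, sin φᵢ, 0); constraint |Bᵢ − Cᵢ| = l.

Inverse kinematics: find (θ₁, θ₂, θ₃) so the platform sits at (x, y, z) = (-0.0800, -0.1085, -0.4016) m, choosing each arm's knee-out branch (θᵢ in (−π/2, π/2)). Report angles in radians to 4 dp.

θ₁ = 0.5235, θ₂ = 0.4363, θ₃ = -0.2621

arm 1 (φ=0.0°): x'=-0.0800, y'=-0.1085
  A cos θ + B sin θ = C:  0.1600·cos θ + -0.4016·sin θ = -0.0622
  θ1 = atan2(B,A) + arccos(C/0.4323) = 0.5235
arm 2 (φ=120.0°): x'=-0.0540, y'=0.1235
  A cos θ + B sin θ = C:  0.1340·cos θ + -0.4016·sin θ = -0.0483
  √(A²+B²)=0.4234;  θ2 = -1.2488+1.6851 ≈ 0.4363
rotate P by −φ3: (0.1340, -0.0150, -0.4016)
  A cos θ + B sin θ = C:  -0.0540·cos θ + -0.4016·sin θ = 0.0519
  γ=atan2(-0.4016,-0.0540)=-1.7044;  ψ=arccos(0.1282)=1.4423;  θ3=γ+ψ≈-0.2621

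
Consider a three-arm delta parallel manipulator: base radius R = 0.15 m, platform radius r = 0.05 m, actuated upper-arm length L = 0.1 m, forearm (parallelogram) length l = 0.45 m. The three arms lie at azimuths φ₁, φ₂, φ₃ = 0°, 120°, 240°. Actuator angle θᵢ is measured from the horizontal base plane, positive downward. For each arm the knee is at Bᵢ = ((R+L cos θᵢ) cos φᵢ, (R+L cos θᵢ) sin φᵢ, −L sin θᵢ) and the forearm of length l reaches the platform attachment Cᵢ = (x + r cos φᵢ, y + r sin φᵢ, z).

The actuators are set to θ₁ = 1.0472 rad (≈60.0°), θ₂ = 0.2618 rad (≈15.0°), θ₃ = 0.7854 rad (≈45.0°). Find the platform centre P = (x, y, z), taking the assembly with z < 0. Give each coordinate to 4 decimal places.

S1 = (0.1500·cos0.0°, 0.1500·sin0.0°, -0.0866) = (0.1500, 0.0000, -0.0866)
arm 2 at φ=120.0°: ρ2 = 0.1966;  S2 = (-0.0983, 0.1703, -0.0259)
S3 = (0.1707·cos240.0°, 0.1707·sin240.0°, -0.0707) = (-0.0854, -0.1478, -0.0707)
subtract pairs → two planes through P
plane₁₂: -0.4966x+0.3405y+0.1214z = 0.0093
det = 0.3071;  x = -0.0136+0.1522z,  y = 0.0076+-0.1347z
sphere 1 gives Az²+Bz+C=0 with A=1.0413, B=0.1214, C=-0.1682;  B²−4AC=0.7153;  roots -0.4644, 0.3478;  negative root z = -0.4644
x = -0.0842, y = 0.0702

(-0.0842, 0.0702, -0.4644)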